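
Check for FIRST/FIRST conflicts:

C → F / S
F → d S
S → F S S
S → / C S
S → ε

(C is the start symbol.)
FIRST sets of the non-terminals at (or reachable through a nullable prefix from) the front of some alternative:
  FIRST(F) = { 'd' }

Productions for S:
  S → F S S: FIRST = { 'd' }
  S → / C S: FIRST = { '/' }
  S → ε: FIRST = { ε }
C, F have only one production, so no FIRST/FIRST conflict is possible there.

All alternatives of each non-terminal have pairwise disjoint FIRST sets.

Answer: No FIRST/FIRST conflicts.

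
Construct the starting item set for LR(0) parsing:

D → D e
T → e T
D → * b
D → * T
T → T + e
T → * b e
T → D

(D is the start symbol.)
First, augment the grammar with D' → D
I₀ = CLOSURE({ [D' → . D] }):
  [D' → . D] has the dot before D: add [D → . D e], [D → . * b], [D → . * T]
No further items can be added.

I₀ = { [D → . * T], [D → . * b], [D → . D e], [D' → . D] }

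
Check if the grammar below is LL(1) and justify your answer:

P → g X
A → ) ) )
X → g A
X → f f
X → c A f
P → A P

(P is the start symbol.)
Yes, the grammar is LL(1).

A grammar is LL(1) if for each non-terminal N with multiple productions, the predict sets of those productions are pairwise disjoint, where PREDICT(N → α) = (FIRST(α) \ {ε}) ∪ (FOLLOW(N) if α ⇒* ε).

Relevant sets:
  FIRST(A) = { ')' }

For P:
  PREDICT(P → g X) = { 'g' }
  PREDICT(P → A P) = { ')' }
For X:
  PREDICT(X → g A) = { 'g' }
  PREDICT(X → f f) = { 'f' }
  PREDICT(X → c A f) = { 'c' }
A has a single production, so nothing to check there.

All predict sets are disjoint. The grammar IS LL(1).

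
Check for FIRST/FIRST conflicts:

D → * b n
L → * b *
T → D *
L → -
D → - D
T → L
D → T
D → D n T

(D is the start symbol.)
Yes. D → '*' b n / D → T on { '*' }; D → '*' b n / D → D n T on { '*' }; D → '-' D / D → T on { '-' }; D → '-' D / D → D n T on { '-' }; D → T / D → D n T on { '*', '-' }; T → D '*' / T → L on { '*', '-' }

A FIRST/FIRST conflict occurs when two productions N → α and N → β for the same non-terminal have FIRST(α) ∩ FIRST(β) ≠ ∅ (with ε ∈ FIRST of a nullable right-hand side, so two nullable alternatives also conflict).

FIRST sets of the non-terminals at (or reachable through a nullable prefix from) the front of some alternative:
  FIRST(T) = { '*', '-' }
  FIRST(D) = { '*', '-' }
  FIRST(L) = { '*', '-' }

Productions for D:
  D → * b n: FIRST = { '*' }
  D → - D: FIRST = { '-' }
  D → T: FIRST = { '*', '-' }
  D → D n T: FIRST = { '*', '-' }
Productions for L:
  L → * b *: FIRST = { '*' }
  L → -: FIRST = { '-' }
Productions for T:
  T → D *: FIRST = { '*', '-' }
  T → L: FIRST = { '*', '-' }

Conflict for D: D → * b n and D → T
  Overlap: { '*' }
Conflict for D: D → * b n and D → D n T
  Overlap: { '*' }
Conflict for D: D → - D and D → T
  Overlap: { '-' }
Conflict for D: D → - D and D → D n T
  Overlap: { '-' }
Conflict for D: D → T and D → D n T
  Overlap: { '*', '-' }
Conflict for T: T → D * and T → L
  Overlap: { '*', '-' }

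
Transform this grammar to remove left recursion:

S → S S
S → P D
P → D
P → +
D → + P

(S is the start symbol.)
S → P D S'
S' → S S'
S' → ε
P → D
P → +
D → + P

S is directly left-recursive. The standard transformation for
  A → A α₁ | ... | A α_m | β₁ | ... | β_n
is
  A  → β₁ A' | ... | β_n A'
  A' → α₁ A' | ... | α_m A' | ε

S → P D becomes S → P D S'
S → S S becomes S' → S S'
Add S' → ε

Productions for other non-terminals are unchanged:
  P → D
  P → +
  D → + P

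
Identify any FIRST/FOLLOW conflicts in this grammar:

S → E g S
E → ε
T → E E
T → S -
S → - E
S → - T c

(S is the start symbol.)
No FIRST/FOLLOW conflicts.

A FIRST/FOLLOW conflict occurs when a non-terminal N has a nullable alternative N → β (β ⇒* ε) and another alternative N → α with FIRST(α) ∩ FOLLOW(N) ≠ ∅: on such a lookahead the parser cannot decide between expanding α and letting N vanish via β.

Nullable non-terminals: E, T.
FIRST sets used below: FIRST(E) = { ε }, FIRST(S) = { '-', 'g' }
E has a nullable alternative but only one production, so nothing to check.

T: nullable alternative(s) T → E E; FOLLOW(T) = { 'c' }
  T → E E: FIRST \ {ε} = { } — this is the only nullable alternative, skip
  T → S -: FIRST \ {ε} = { '-', 'g' } — disjoint from FOLLOW(T)

S has no nullable alternative, so no FIRST/FOLLOW check is needed there.

No FIRST/FOLLOW conflicts found.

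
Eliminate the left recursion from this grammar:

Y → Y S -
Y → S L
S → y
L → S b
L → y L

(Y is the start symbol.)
Y → S L Y'
Y' → S - Y'
Y' → ε
S → y
L → S b
L → y L

Y is directly left-recursive. The standard transformation for
  A → A α₁ | ... | A α_m | β₁ | ... | β_n
is
  A  → β₁ A' | ... | β_n A'
  A' → α₁ A' | ... | α_m A' | ε

Y → S L becomes Y → S L Y'
Y → Y S - becomes Y' → S - Y'
Add Y' → ε

Productions for other non-terminals are unchanged:
  S → y
  L → S b
  L → y L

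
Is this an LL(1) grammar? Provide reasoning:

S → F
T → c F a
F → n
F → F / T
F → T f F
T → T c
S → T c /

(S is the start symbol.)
No. Predict set conflict for S: { 'c' }

A grammar is LL(1) if for each non-terminal N with multiple productions, the predict sets of those productions are pairwise disjoint, where PREDICT(N → α) = (FIRST(α) \ {ε}) ∪ (FOLLOW(N) if α ⇒* ε).

Relevant sets:
  FIRST(F) = { 'c', 'n' }
  FIRST(T) = { 'c' }

For S:
  PREDICT(S → F) = { 'c', 'n' }
  PREDICT(S → T c '/') = { 'c' }
For T:
  PREDICT(T → c F a) = { 'c' }
  PREDICT(T → T c) = { 'c' }
For F:
  PREDICT(F → n) = { 'n' }
  PREDICT(F → F '/' T) = { 'c', 'n' }
  PREDICT(F → T f F) = { 'c' }

Conflict found: Predict set conflict for S: { 'c' }
The grammar is NOT LL(1).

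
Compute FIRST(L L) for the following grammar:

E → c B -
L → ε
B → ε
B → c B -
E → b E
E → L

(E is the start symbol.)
FIRST sets of the non-terminals involved (from the grammar, by fixed-point iteration):
  FIRST(L) = { ε }

To compute FIRST(L L), process the symbols left to right:
Symbol L is a non-terminal. Add FIRST(L) \ {ε} = { }
L is nullable (ε ∈ FIRST(L)), continue to the next symbol.
Symbol L is a non-terminal. Add FIRST(L) \ {ε} = { }
L is nullable (ε ∈ FIRST(L)), continue to the next symbol.
All symbols are nullable, so ε is in the result.
FIRST(L L) = { ε }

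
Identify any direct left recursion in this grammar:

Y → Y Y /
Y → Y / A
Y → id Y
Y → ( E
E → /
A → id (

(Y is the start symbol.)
Direct left recursion occurs when N → N α for some non-terminal N (the right-hand side begins with the left-hand side itself).

Y → Y Y /: LEFT RECURSIVE (starts with Y)
Y → Y / A: LEFT RECURSIVE (starts with Y)
Y → id Y: starts with id
Y → ( E: starts with '('
E → /: starts with '/'
A → id (: starts with id

The grammar has direct left recursion on: Y.

Answer: Yes, Y is left-recursive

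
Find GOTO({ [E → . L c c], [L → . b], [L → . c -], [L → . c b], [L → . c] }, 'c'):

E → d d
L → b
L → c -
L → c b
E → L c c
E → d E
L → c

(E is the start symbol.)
{ [L → c . -], [L → c . b], [L → c .] }

GOTO(I, 'c') = CLOSURE({ [A → αX.β] : [A → α.Xβ] ∈ I, X = 'c' })

Items with dot before 'c', with the dot advanced:
  [L → . c] → [L → c .]
  [L → . c -] → [L → c . -]
  [L → . c b] → [L → c . b]
Closure adds nothing (no advanced item has the dot before a non-terminal).

GOTO = { [L → c . -], [L → c . b], [L → c .] }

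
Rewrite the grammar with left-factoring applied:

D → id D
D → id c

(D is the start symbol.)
Left-factoring transforms A → αβ₁ | αβ₂ into A → αA' and A' → β₁ | β₂
(α is the longest common prefix among the alternatives). Repeat until
no nonterminal has two alternatives with a common prefix.

Round 1: D has alternatives sharing prefix 'id'. Introduce D': D → id D'
  Add: D' → D
  Add: D' → c

No remaining common prefixes — done.

Resulting grammar:
D → id D'
D' → D
D' → c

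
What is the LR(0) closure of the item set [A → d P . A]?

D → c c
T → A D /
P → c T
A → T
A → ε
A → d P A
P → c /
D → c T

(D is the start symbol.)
{ [A → . T], [A → . d P A], [A → .], [A → d P . A], [T → . A D /] }

To compute CLOSURE, for each item [A → α.Bβ] where B is a non-terminal, add [B → .γ] for all productions B → γ; repeat for the newly added items until nothing changes.

Start with: [A → d P . A]
  [A → d P . A] has the dot before A: add [A → . T], [A → .], [A → . d P A]
  [A → . T] has the dot before T: add [T → . A D /]
No further items can be added.

CLOSURE = { [A → . T], [A → . d P A], [A → .], [A → d P . A], [T → . A D /] }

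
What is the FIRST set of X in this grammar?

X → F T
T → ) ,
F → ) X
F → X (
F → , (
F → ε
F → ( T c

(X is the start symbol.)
To compute FIRST(X), examine every production with X on the left-hand side, reading each right-hand side left to right until a non-nullable symbol is reached.

FIRST sets of the other non-terminals involved (by the same procedure, iterated to a fixed point):
  FIRST(F) = { '(', ')', ',', ε }
  FIRST(T) = { ')' }

From X → F T:
  - F is a non-terminal: add FIRST(F) \ {ε} = { '(', ')', ',' }
    F is nullable, so continue to the next symbol
  - T is a non-terminal: add FIRST(T) \ {ε} = { ')' }
    T is not nullable, so stop

Collecting: FIRST(X) = { '(', ')', ',' }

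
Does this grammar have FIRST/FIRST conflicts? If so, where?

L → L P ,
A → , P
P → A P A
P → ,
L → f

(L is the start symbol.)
FIRST sets of the non-terminals at (or reachable through a nullable prefix from) the front of some alternative:
  FIRST(L) = { 'f' }
  FIRST(A) = { ',' }

Productions for L:
  L → L P ,: FIRST = { 'f' }
  L → f: FIRST = { 'f' }
Productions for P:
  P → A P A: FIRST = { ',' }
  P → ,: FIRST = { ',' }
A has only one production, so no FIRST/FIRST conflict is possible there.

Conflict for L: L → L P , and L → f
  Overlap: { 'f' }
Conflict for P: P → A P A and P → ,
  Overlap: { ',' }

Answer: Yes. L → L P ',' / L → f on { 'f' }; P → A P A / P → ',' on { ',' }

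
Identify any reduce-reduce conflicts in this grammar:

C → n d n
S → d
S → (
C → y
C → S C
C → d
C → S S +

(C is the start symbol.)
Yes — I4: [C → d .] vs [S → d .]

Augment with C' → C and build the canonical LR(0) collection (I0 = CLOSURE({[C' → . C]}), then GOTO on every symbol after a dot until no new states appear). It has 12 states:
  I0: { [C → . S C], [C → . S S +], [C → . d], [C → . n d n], [C → . y], [C' → . C], [S → . (], [S → . d] }  — shift
  I1: { [S → ( .] }  — reduce
  I2: { [C' → C .] }  — accept
  I3: { [C → . S C], [C → . S S +], [C → . d], [C → . n d n], [C → . y], [C → S . C], [C → S . S +], [S → . (], [S → . d] }  — shift
  I4: { [C → d .], [S → d .] }  — 2 reduces
  I5: { [C → n . d n] }  — shift
  I6: { [C → y .] }  — reduce
  I7: { [C → n d . n] }  — shift
  I8: { [C → n d n .] }  — reduce
  I9: { [C → S C .] }  — reduce
  I10: { [C → . S C], [C → . S S +], [C → . d], [C → . n d n], [C → . y], [C → S . C], [C → S . S +], [C → S S . +], [S → . (], [S → . d] }  — shift
  I11: { [C → S S + .] }  — reduce

I4 contains complete items [C → d .], [S → d .] — reduce-reduce conflict.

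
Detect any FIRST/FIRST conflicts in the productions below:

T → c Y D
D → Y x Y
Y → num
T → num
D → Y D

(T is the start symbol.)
Yes. D → Y x Y / D → Y D on { 'num' }

A FIRST/FIRST conflict occurs when two productions N → α and N → β for the same non-terminal have FIRST(α) ∩ FIRST(β) ≠ ∅ (with ε ∈ FIRST of a nullable right-hand side, so two nullable alternatives also conflict).

FIRST sets of the non-terminals at (or reachable through a nullable prefix from) the front of some alternative:
  FIRST(Y) = { 'num' }

Productions for T:
  T → c Y D: FIRST = { 'c' }
  T → num: FIRST = { 'num' }
Productions for D:
  D → Y x Y: FIRST = { 'num' }
  D → Y D: FIRST = { 'num' }
Y has only one production, so no FIRST/FIRST conflict is possible there.

Conflict for D: D → Y x Y and D → Y D
  Overlap: { 'num' }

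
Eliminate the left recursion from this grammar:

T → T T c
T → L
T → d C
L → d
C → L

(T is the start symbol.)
T → L T'
T → d C T'
T' → T c T'
T' → ε
L → d
C → L

T is directly left-recursive. The standard transformation for
  A → A α₁ | ... | A α_m | β₁ | ... | β_n
is
  A  → β₁ A' | ... | β_n A'
  A' → α₁ A' | ... | α_m A' | ε

T → L becomes T → L T'
T → d C becomes T → d C T'
T → T T c becomes T' → T c T'
Add T' → ε

Productions for other non-terminals are unchanged:
  L → d
  C → L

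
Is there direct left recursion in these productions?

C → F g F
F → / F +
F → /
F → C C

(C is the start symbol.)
No direct left recursion

Direct left recursion occurs when N → N α for some non-terminal N (the right-hand side begins with the left-hand side itself).

C → F g F: starts with F
F → / F +: starts with '/'
F → /: starts with '/'
F → C C: starts with C

No direct left recursion found.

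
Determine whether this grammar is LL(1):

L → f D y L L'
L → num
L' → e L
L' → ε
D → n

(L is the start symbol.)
Relevant sets:
  FOLLOW(L') = { $, 'e' }

For L:
  PREDICT(L → f D y L L') = { 'f' }
  PREDICT(L → num) = { 'num' }
For L':
  PREDICT(L' → e L) = { 'e' }
  PREDICT(L' → ε) = { $, 'e' }
D has a single production, so nothing to check there.

Conflict found: Predict set conflict for L': { 'e' }
The grammar is NOT LL(1).

Answer: No. Predict set conflict for L': { 'e' }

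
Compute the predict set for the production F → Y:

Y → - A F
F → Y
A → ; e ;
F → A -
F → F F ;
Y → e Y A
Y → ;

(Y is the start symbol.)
{ '-', ';', 'e' }

PREDICT(F → Y) = (FIRST(RHS) \ {ε}) ∪ (FOLLOW(F) if ε ∈ FIRST(RHS), i.e. RHS ⇒* ε)
FIRST(Y) = { '-', ';', 'e' }
FIRST(Y) = { '-', ';', 'e' }
ε ∉ FIRST(Y), so FOLLOW(F) is not added.
PREDICT(F → Y) = { '-', ';', 'e' }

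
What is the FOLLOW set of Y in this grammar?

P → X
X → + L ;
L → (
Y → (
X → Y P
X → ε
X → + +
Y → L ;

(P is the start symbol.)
To compute FOLLOW(Y), find every occurrence of Y on a right-hand side N → α Y β: add FIRST(β) \ {ε}, and if β is empty or nullable also add FOLLOW(N). Iterate to a fixed point.

In X → Y P: Y is followed by P, add FIRST(P) \ {ε} = { '(', '+' }
  P is nullable, so also add FOLLOW(X)

The FOLLOW sets referred to above (computed the same way, to a fixed point):
  FOLLOW(X) = { $ }

Taking the union: FOLLOW(Y) = { $, '(', '+' }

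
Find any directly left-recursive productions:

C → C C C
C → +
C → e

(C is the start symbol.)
Yes, C is left-recursive

C → C C C: LEFT RECURSIVE (starts with C)
C → +: starts with '+'
C → e: starts with e

The grammar has direct left recursion on: C.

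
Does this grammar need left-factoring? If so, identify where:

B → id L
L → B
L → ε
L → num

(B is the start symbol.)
No, left-factoring is not needed

Left-factoring is needed when two productions for the same non-terminal
share a common prefix on the right-hand side.

Productions for L:
  L → B
  L → ε
  L → num

No common prefixes found.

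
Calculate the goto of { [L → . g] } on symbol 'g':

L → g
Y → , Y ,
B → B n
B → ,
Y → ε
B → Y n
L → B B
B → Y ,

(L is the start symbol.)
{ [L → g .] }

GOTO(I, 'g') = CLOSURE({ [A → αX.β] : [A → α.Xβ] ∈ I, X = 'g' })

Items with dot before 'g', with the dot advanced:
  [L → . g] → [L → g .]
Closure adds nothing (no advanced item has the dot before a non-terminal).

GOTO = { [L → g .] }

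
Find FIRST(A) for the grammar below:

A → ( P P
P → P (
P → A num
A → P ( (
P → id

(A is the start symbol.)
{ '(', 'id' }

To compute FIRST(A), examine every production with A on the left-hand side, reading each right-hand side left to right until a non-nullable symbol is reached.

FIRST sets of the other non-terminals involved (by the same procedure, iterated to a fixed point):
  FIRST(P) = { '(', 'id' }

From A → ( P P:
  - '(' is a terminal: add '(' and stop
From A → P ( (:
  - P is a non-terminal: add FIRST(P) \ {ε} = { '(', 'id' }
    P is not nullable, so stop

Collecting: FIRST(A) = { '(', 'id' }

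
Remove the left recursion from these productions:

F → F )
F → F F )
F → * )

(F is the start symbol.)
F is directly left-recursive. The standard transformation for
  A → A α₁ | ... | A α_m | β₁ | ... | β_n
is
  A  → β₁ A' | ... | β_n A'
  A' → α₁ A' | ... | α_m A' | ε

F → * ) becomes F → * ) F'
F → F ) becomes F' → ) F'
F → F F ) becomes F' → F ) F'
Add F' → ε

Resulting grammar:
F → * ) F'
F' → ) F'
F' → F ) F'
F' → ε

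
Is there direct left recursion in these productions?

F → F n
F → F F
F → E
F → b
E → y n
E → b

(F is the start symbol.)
Yes, F is left-recursive

F → F n: LEFT RECURSIVE (starts with F)
F → F F: LEFT RECURSIVE (starts with F)
F → E: starts with E
F → b: starts with b
E → y n: starts with y
E → b: starts with b

The grammar has direct left recursion on: F.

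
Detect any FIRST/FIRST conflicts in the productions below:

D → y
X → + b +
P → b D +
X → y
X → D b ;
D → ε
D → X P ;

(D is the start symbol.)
A FIRST/FIRST conflict occurs when two productions N → α and N → β for the same non-terminal have FIRST(α) ∩ FIRST(β) ≠ ∅ (with ε ∈ FIRST of a nullable right-hand side, so two nullable alternatives also conflict).

FIRST sets of the non-terminals at (or reachable through a nullable prefix from) the front of some alternative:
  FIRST(X) = { '+', 'b', 'y' }
  FIRST(D) = { '+', 'b', 'y', ε }

Productions for D:
  D → y: FIRST = { 'y' }
  D → ε: FIRST = { ε }
  D → X P ;: FIRST = { '+', 'b', 'y' }
Productions for X:
  X → + b +: FIRST = { '+' }
  X → y: FIRST = { 'y' }
  X → D b ;: FIRST = { '+', 'b', 'y' }
P has only one production, so no FIRST/FIRST conflict is possible there.

Conflict for D: D → y and D → X P ;
  Overlap: { 'y' }
Conflict for X: X → + b + and X → D b ;
  Overlap: { '+' }
Conflict for X: X → y and X → D b ;
  Overlap: { 'y' }

Answer: Yes. D → y / D → X P ';' on { 'y' }; X → '+' b '+' / X → D b ';' on { '+' }; X → y / X → D b ';' on { 'y' }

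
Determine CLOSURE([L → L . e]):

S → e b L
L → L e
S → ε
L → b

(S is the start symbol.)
{ [L → L . e] }

To compute CLOSURE, for each item [A → α.Bβ] where B is a non-terminal, add [B → .γ] for all productions B → γ; repeat for the newly added items until nothing changes.

Start with: [L → L . e]
The dot precedes the terminal e, so nothing is added.

CLOSURE = { [L → L . e] }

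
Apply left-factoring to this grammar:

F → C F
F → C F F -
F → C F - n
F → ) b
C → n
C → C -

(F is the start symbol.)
F → C F F'
F' → ε
F' → F -
F' → - n
F → ) b
C → n
C → C -

Left-factoring transforms A → αβ₁ | αβ₂ into A → αA' and A' → β₁ | β₂
(α is the longest common prefix among the alternatives). Repeat until
no nonterminal has two alternatives with a common prefix.

Round 1: F has alternatives sharing prefix 'C F'. Introduce F': F → C F F'
  Add: F' → ε
  Add: F' → F -
  Add: F' → - n

No remaining common prefixes — done.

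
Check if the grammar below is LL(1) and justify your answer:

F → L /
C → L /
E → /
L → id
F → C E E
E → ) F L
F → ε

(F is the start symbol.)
No. Predict set conflict for F: { 'id' }

A grammar is LL(1) if for each non-terminal N with multiple productions, the predict sets of those productions are pairwise disjoint, where PREDICT(N → α) = (FIRST(α) \ {ε}) ∪ (FOLLOW(N) if α ⇒* ε).

Relevant sets:
  FIRST(L) = { 'id' }
  FIRST(C) = { 'id' }
  FOLLOW(F) = { $, 'id' }

For F:
  PREDICT(F → L '/') = { 'id' }
  PREDICT(F → C E E) = { 'id' }
  PREDICT(F → ε) = { $, 'id' }
For E:
  PREDICT(E → '/') = { '/' }
  PREDICT(E → ')' F L) = { ')' }
C, L have a single production, so nothing to check there.

Conflict found: Predict set conflict for F: { 'id' }
The grammar is NOT LL(1).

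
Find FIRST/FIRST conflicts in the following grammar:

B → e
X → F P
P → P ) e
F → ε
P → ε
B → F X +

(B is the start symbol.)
FIRST sets of the non-terminals at (or reachable through a nullable prefix from) the front of some alternative:
  FIRST(F) = { ε }
  FIRST(X) = { ')', ε }
  FIRST(P) = { ')', ε }

Productions for B:
  B → e: FIRST = { 'e' }
  B → F X +: FIRST = { ')', '+' }
Productions for P:
  P → P ) e: FIRST = { ')' }
  P → ε: FIRST = { ε }
X, F have only one production, so no FIRST/FIRST conflict is possible there.

All alternatives of each non-terminal have pairwise disjoint FIRST sets.

Answer: No FIRST/FIRST conflicts.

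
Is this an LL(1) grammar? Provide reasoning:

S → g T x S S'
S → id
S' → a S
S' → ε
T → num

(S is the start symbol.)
A grammar is LL(1) if for each non-terminal N with multiple productions, the predict sets of those productions are pairwise disjoint, where PREDICT(N → α) = (FIRST(α) \ {ε}) ∪ (FOLLOW(N) if α ⇒* ε).

Relevant sets:
  FOLLOW(S') = { $, 'a' }

For S:
  PREDICT(S → g T x S S') = { 'g' }
  PREDICT(S → id) = { 'id' }
For S':
  PREDICT(S' → a S) = { 'a' }
  PREDICT(S' → ε) = { $, 'a' }
T has a single production, so nothing to check there.

Conflict found: Predict set conflict for S': { 'a' }
The grammar is NOT LL(1).

Answer: No. Predict set conflict for S': { 'a' }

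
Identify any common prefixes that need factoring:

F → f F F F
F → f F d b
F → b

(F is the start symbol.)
Yes, F has productions with common prefix 'f F'

Left-factoring is needed when two productions for the same non-terminal
share a common prefix on the right-hand side.

Productions for F:
  F → f F F F
  F → f F d b
  F → b

Found common prefix 'f F' in productions for F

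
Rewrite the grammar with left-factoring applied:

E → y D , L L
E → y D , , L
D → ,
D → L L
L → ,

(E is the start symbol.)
E → y D , E'
E' → L L
E' → , L
D → ,
D → L L
L → ,

Left-factoring transforms A → αβ₁ | αβ₂ into A → αA' and A' → β₁ | β₂
(α is the longest common prefix among the alternatives). Repeat until
no nonterminal has two alternatives with a common prefix.

Round 1: E has alternatives sharing prefix 'y D ,'. Introduce E': E → y D , E'
  Add: E' → L L
  Add: E' → , L

No remaining common prefixes — done.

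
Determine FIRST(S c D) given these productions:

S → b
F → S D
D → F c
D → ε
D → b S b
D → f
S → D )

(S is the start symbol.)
{ ')', 'b', 'f' }

FIRST sets of the non-terminals involved (from the grammar, by fixed-point iteration):
  FIRST(S) = { ')', 'b', 'f' }

To compute FIRST(S c D), process the symbols left to right:
Symbol S is a non-terminal. Add FIRST(S) \ {ε} = { ')', 'b', 'f' }
S is not nullable (ε ∉ FIRST(S)), so stop here.
FIRST(S c D) = { ')', 'b', 'f' }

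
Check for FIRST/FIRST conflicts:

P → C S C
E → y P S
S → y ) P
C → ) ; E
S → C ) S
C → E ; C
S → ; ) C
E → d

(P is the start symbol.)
Yes. S → y ')' P / S → C ')' S on { 'y' }

FIRST sets of the non-terminals at (or reachable through a nullable prefix from) the front of some alternative:
  FIRST(C) = { ')', 'd', 'y' }
  FIRST(E) = { 'd', 'y' }

Productions for E:
  E → y P S: FIRST = { 'y' }
  E → d: FIRST = { 'd' }
Productions for S:
  S → y ) P: FIRST = { 'y' }
  S → C ) S: FIRST = { ')', 'd', 'y' }
  S → ; ) C: FIRST = { ';' }
Productions for C:
  C → ) ; E: FIRST = { ')' }
  C → E ; C: FIRST = { 'd', 'y' }
P has only one production, so no FIRST/FIRST conflict is possible there.

Conflict for S: S → y ) P and S → C ) S
  Overlap: { 'y' }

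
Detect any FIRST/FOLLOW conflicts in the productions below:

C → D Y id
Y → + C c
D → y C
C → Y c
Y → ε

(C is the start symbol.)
No FIRST/FOLLOW conflicts.

A FIRST/FOLLOW conflict occurs when a non-terminal N has a nullable alternative N → β (β ⇒* ε) and another alternative N → α with FIRST(α) ∩ FOLLOW(N) ≠ ∅: on such a lookahead the parser cannot decide between expanding α and letting N vanish via β.

Nullable non-terminals: Y.

Y: nullable alternative(s) Y → ε; FOLLOW(Y) = { 'c', 'id' }
  Y → + C c: FIRST \ {ε} = { '+' } — disjoint from FOLLOW(Y)
  Y → ε: FIRST \ {ε} = { } — this is the only nullable alternative, skip

C, D have no nullable alternative, so no FIRST/FOLLOW check is needed there.

No FIRST/FOLLOW conflicts found.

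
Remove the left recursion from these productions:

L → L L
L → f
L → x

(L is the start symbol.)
L is directly left-recursive. The standard transformation for
  A → A α₁ | ... | A α_m | β₁ | ... | β_n
is
  A  → β₁ A' | ... | β_n A'
  A' → α₁ A' | ... | α_m A' | ε

L → f becomes L → f L'
L → x becomes L → x L'
L → L L becomes L' → L L'
Add L' → ε

Resulting grammar:
L → f L'
L → x L'
L' → L L'
L' → ε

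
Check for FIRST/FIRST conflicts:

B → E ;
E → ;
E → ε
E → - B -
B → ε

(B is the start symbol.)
FIRST sets of the non-terminals at (or reachable through a nullable prefix from) the front of some alternative:
  FIRST(E) = { '-', ';', ε }

Productions for B:
  B → E ;: FIRST = { '-', ';' }
  B → ε: FIRST = { ε }
Productions for E:
  E → ;: FIRST = { ';' }
  E → ε: FIRST = { ε }
  E → - B -: FIRST = { '-' }

All alternatives of each non-terminal have pairwise disjoint FIRST sets.

Answer: No FIRST/FIRST conflicts.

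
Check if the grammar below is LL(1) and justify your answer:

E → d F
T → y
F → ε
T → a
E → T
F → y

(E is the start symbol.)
Yes, the grammar is LL(1).

A grammar is LL(1) if for each non-terminal N with multiple productions, the predict sets of those productions are pairwise disjoint, where PREDICT(N → α) = (FIRST(α) \ {ε}) ∪ (FOLLOW(N) if α ⇒* ε).

Relevant sets:
  FIRST(T) = { 'a', 'y' }
  FOLLOW(F) = { $ }

For E:
  PREDICT(E → d F) = { 'd' }
  PREDICT(E → T) = { 'a', 'y' }
For T:
  PREDICT(T → y) = { 'y' }
  PREDICT(T → a) = { 'a' }
For F:
  PREDICT(F → ε) = { $ }
  PREDICT(F → y) = { 'y' }

All predict sets are disjoint. The grammar IS LL(1).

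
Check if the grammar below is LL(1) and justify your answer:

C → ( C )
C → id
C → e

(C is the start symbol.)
Yes, the grammar is LL(1).

For C:
  PREDICT(C → '(' C ')') = { '(' }
  PREDICT(C → id) = { 'id' }
  PREDICT(C → e) = { 'e' }

All predict sets are disjoint. The grammar IS LL(1).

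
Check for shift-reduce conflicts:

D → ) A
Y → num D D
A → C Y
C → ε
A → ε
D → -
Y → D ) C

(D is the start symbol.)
No shift-reduce conflicts

Augment with D' → D and build the canonical LR(0) collection (I0 = CLOSURE({[D' → . D]}), then GOTO on every symbol after a dot until no new states appear). It has 13 states:
  I0: { [D → . ) A], [D → . -], [D' → . D] }  — shift
  I1: { [A → . C Y], [A → .], [C → .], [D → ) . A] }  — 2 reduces
  I2: { [D → - .] }  — reduce
  I3: { [D' → D .] }  — accept
  I4: { [D → ) A .] }  — reduce
  I5: { [A → C . Y], [D → . ) A], [D → . -], [Y → . D ) C], [Y → . num D D] }  — shift
  I6: { [Y → D . ) C] }  — shift
  I7: { [A → C Y .] }  — reduce
  I8: { [D → . ) A], [D → . -], [Y → num . D D] }  — shift
  I9: { [D → . ) A], [D → . -], [Y → num D . D] }  — shift
  I10: { [Y → num D D .] }  — reduce
  I11: { [C → .], [Y → D ) . C] }  — reduce
  I12: { [Y → D ) C .] }  — reduce

No state contains both a complete item and a shift item.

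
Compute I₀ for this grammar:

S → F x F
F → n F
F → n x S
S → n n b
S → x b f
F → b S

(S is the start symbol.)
First, augment the grammar with S' → S
I₀ = CLOSURE({ [S' → . S] }):
  [S' → . S] has the dot before S: add [S → . F x F], [S → . n n b], [S → . x b f]
  [S → . F x F] has the dot before F: add [F → . n F], [F → . n x S], [F → . b S]
No further items can be added.

I₀ = { [F → . b S], [F → . n F], [F → . n x S], [S → . F x F], [S → . n n b], [S → . x b f], [S' → . S] }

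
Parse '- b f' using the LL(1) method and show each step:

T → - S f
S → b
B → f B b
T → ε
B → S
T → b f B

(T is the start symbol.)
LL(1) parsing maintains a stack (initially the start symbol over $) and the input. At each step: if the stack top is a terminal, match it against the current input token; if it is a non-terminal N, replace it with the RHS of M[N, lookahead] (the unique production whose predict set contains the lookahead).

Stack is shown with the top on the left.

Stack    Input    Action
------------------------
T $      - b f $  output T → - S f
- S f $  - b f $  match '-'
S f $    b f $    output S → b
b f $    b f $    match 'b'
f $      f $      match 'f'
$        $        accept

The string is accepted.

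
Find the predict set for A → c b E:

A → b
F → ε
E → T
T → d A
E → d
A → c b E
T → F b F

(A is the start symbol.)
PREDICT(A → c b E) = (FIRST(RHS) \ {ε}) ∪ (FOLLOW(A) if ε ∈ FIRST(RHS), i.e. RHS ⇒* ε)
FIRST(c b E) = { 'c' }
ε ∉ FIRST(c b E), so FOLLOW(A) is not added.
PREDICT(A → c b E) = { 'c' }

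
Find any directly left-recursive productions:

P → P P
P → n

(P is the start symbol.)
Yes, P is left-recursive

P → P P: LEFT RECURSIVE (starts with P)
P → n: starts with n

The grammar has direct left recursion on: P.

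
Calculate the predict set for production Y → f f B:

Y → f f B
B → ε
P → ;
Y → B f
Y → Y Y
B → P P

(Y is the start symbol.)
PREDICT(Y → f f B) = (FIRST(RHS) \ {ε}) ∪ (FOLLOW(Y) if ε ∈ FIRST(RHS), i.e. RHS ⇒* ε)
FIRST(f f B) = { 'f' }
ε ∉ FIRST(f f B), so FOLLOW(Y) is not added.
PREDICT(Y → f f B) = { 'f' }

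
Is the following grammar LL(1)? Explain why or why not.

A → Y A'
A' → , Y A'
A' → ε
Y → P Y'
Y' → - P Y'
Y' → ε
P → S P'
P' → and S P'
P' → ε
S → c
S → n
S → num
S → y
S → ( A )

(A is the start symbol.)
A grammar is LL(1) if for each non-terminal N with multiple productions, the predict sets of those productions are pairwise disjoint, where PREDICT(N → α) = (FIRST(α) \ {ε}) ∪ (FOLLOW(N) if α ⇒* ε).

Relevant sets:
  FOLLOW(A') = { $, ')' }
  FOLLOW(Y') = { $, ')', ',' }
  FOLLOW(P') = { $, ')', ',', '-' }

For A':
  PREDICT(A' → ',' Y A') = { ',' }
  PREDICT(A' → ε) = { $, ')' }
For Y':
  PREDICT(Y' → '-' P Y') = { '-' }
  PREDICT(Y' → ε) = { $, ')', ',' }
For P':
  PREDICT(P' → and S P') = { 'and' }
  PREDICT(P' → ε) = { $, ')', ',', '-' }
For S:
  PREDICT(S → c) = { 'c' }
  PREDICT(S → n) = { 'n' }
  PREDICT(S → num) = { 'num' }
  PREDICT(S → y) = { 'y' }
  PREDICT(S → '(' A ')') = { '(' }
A, Y, P have a single production, so nothing to check there.

All predict sets are disjoint. The grammar IS LL(1).

Answer: Yes, the grammar is LL(1).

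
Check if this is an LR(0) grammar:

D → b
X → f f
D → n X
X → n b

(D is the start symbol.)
Yes, the grammar is LR(0)

Augment with D' → D and build the canonical LR(0) collection (I0 = CLOSURE({[D' → . D]}), then GOTO on every symbol after a dot until no new states appear). It has 9 states:
  I0: { [D → . b], [D → . n X], [D' → . D] }  — shift
  I1: { [D' → D .] }  — accept
  I2: { [D → b .] }  — reduce
  I3: { [D → n . X], [X → . f f], [X → . n b] }  — shift
  I4: { [D → n X .] }  — reduce
  I5: { [X → f . f] }  — shift
  I6: { [X → n . b] }  — shift
  I7: { [X → n b .] }  — reduce
  I8: { [X → f f .] }  — reduce

Every state is either a pure shift/goto state or contains exactly one complete item and nothing to shift — no conflicts. The grammar is LR(0).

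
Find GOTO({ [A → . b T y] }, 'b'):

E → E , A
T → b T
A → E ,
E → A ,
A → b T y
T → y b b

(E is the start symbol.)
{ [A → b . T y], [T → . b T], [T → . y b b] }

GOTO(I, 'b') = CLOSURE({ [A → αX.β] : [A → α.Xβ] ∈ I, X = 'b' })

Items with dot before 'b', with the dot advanced:
  [A → . b T y] → [A → b . T y]
Closure of the advanced items:
  [A → b . T y] has the dot before T: add [T → . b T], [T → . y b b]

GOTO = { [A → b . T y], [T → . b T], [T → . y b b] }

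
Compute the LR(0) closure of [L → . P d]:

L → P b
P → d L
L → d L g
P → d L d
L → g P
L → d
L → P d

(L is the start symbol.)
To compute CLOSURE, for each item [A → α.Bβ] where B is a non-terminal, add [B → .γ] for all productions B → γ; repeat for the newly added items until nothing changes.

Start with: [L → . P d]
  [L → . P d] has the dot before P: add [P → . d L], [P → . d L d]
No further items can be added.

CLOSURE = { [L → . P d], [P → . d L d], [P → . d L] }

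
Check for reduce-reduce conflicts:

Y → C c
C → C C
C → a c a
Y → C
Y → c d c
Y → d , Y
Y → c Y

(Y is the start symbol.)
A reduce-reduce conflict occurs when an LR(0) state has two complete items [A → α .] and [B → β .] — both call for a reduction, and with no lookahead the parser cannot choose between them.

Augment with Y' → Y and build the canonical LR(0) collection (I0 = CLOSURE({[Y' → . Y]}), then GOTO on every symbol after a dot until no new states appear). It has 15 states:
  I0: { [C → . C C], [C → . a c a], [Y → . C c], [Y → . C], [Y → . c Y], [Y → . c d c], [Y → . d , Y], [Y' → . Y] }  — shift
  I1: { [C → . C C], [C → . a c a], [C → C . C], [Y → C . c], [Y → C .] }  — shift, reduce
  I2: { [Y' → Y .] }  — accept
  I3: { [C → a . c a] }  — shift
  I4: { [C → . C C], [C → . a c a], [Y → . C c], [Y → . C], [Y → . c Y], [Y → . c d c], [Y → . d , Y], [Y → c . Y], [Y → c . d c] }  — shift
  I5: { [Y → d . , Y] }  — shift
  I6: { [C → . C C], [C → . a c a], [Y → . C c], [Y → . C], [Y → . c Y], [Y → . c d c], [Y → . d , Y], [Y → d , . Y] }  — shift
  I7: { [Y → d , Y .] }  — reduce
  I8: { [Y → c Y .] }  — reduce
  I9: { [Y → c d . c], [Y → d . , Y] }  — shift
  I10: { [Y → c d c .] }  — reduce
  I11: { [C → a c . a] }  — shift
  I12: { [C → a c a .] }  — reduce
  I13: { [C → . C C], [C → . a c a], [C → C . C], [C → C C .] }  — shift, reduce
  I14: { [Y → C c .] }  — reduce

No state contains more than one complete item.

Answer: No reduce-reduce conflicts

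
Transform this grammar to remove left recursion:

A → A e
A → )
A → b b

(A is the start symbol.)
A → ) A'
A → b b A'
A' → e A'
A' → ε

A is directly left-recursive. The standard transformation for
  A → A α₁ | ... | A α_m | β₁ | ... | β_n
is
  A  → β₁ A' | ... | β_n A'
  A' → α₁ A' | ... | α_m A' | ε

A → ) becomes A → ) A'
A → b b becomes A → b b A'
A → A e becomes A' → e A'
Add A' → ε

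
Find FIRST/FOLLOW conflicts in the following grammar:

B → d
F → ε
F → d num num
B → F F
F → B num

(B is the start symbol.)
Nullable non-terminals: B, F.
FIRST sets used below: FIRST(F) = { 'd', 'num', ε }, FIRST(B) = { 'd', 'num', ε }

B: nullable alternative(s) B → F F; FOLLOW(B) = { $, 'num' }
  B → d: FIRST \ {ε} = { 'd' } — disjoint from FOLLOW(B)
  B → F F: FIRST \ {ε} = { 'd', 'num' } — this is the only nullable alternative, skip

F: nullable alternative(s) F → ε; FOLLOW(F) = { $, 'd', 'num' }
  F → ε: FIRST \ {ε} = { } — this is the only nullable alternative, skip
  F → d num num: FIRST \ {ε} = { 'd' } — overlaps FOLLOW(F) on { 'd' }: CONFLICT
  F → B num: FIRST \ {ε} = { 'd', 'num' } — overlaps FOLLOW(F) on { 'd', 'num' }: CONFLICT

So the grammar has 2 FIRST/FOLLOW conflicts (marked CONFLICT above).

Answer: Yes. F → d num num with FOLLOW(F) on { 'd' }; F → B num with FOLLOW(F) on { 'd', 'num' }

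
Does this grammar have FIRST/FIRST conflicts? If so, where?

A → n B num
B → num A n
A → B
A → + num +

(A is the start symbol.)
FIRST sets of the non-terminals at (or reachable through a nullable prefix from) the front of some alternative:
  FIRST(B) = { 'num' }

Productions for A:
  A → n B num: FIRST = { 'n' }
  A → B: FIRST = { 'num' }
  A → + num +: FIRST = { '+' }
B has only one production, so no FIRST/FIRST conflict is possible there.

All alternatives of each non-terminal have pairwise disjoint FIRST sets.

Answer: No FIRST/FIRST conflicts.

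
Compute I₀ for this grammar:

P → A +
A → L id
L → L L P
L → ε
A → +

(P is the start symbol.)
First, augment the grammar with P' → P
I₀ = CLOSURE({ [P' → . P] }):
  [P' → . P] has the dot before P: add [P → . A +]
  [P → . A +] has the dot before A: add [A → . L id], [A → . +]
  [A → . L id] has the dot before L: add [L → . L L P], [L → .]
No further items can be added.

I₀ = { [A → . +], [A → . L id], [L → . L L P], [L → .], [P → . A +], [P' → . P] }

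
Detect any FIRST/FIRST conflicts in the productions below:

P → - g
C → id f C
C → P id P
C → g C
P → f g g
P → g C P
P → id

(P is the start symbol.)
Yes. C → id f C / C → P id P on { 'id' }; C → P id P / C → g C on { 'g' }

FIRST sets of the non-terminals at (or reachable through a nullable prefix from) the front of some alternative:
  FIRST(P) = { '-', 'f', 'g', 'id' }

Productions for P:
  P → - g: FIRST = { '-' }
  P → f g g: FIRST = { 'f' }
  P → g C P: FIRST = { 'g' }
  P → id: FIRST = { 'id' }
Productions for C:
  C → id f C: FIRST = { 'id' }
  C → P id P: FIRST = { '-', 'f', 'g', 'id' }
  C → g C: FIRST = { 'g' }

Conflict for C: C → id f C and C → P id P
  Overlap: { 'id' }
Conflict for C: C → P id P and C → g C
  Overlap: { 'g' }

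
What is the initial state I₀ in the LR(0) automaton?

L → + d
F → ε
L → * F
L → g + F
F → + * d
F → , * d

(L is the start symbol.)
{ [L → . * F], [L → . + d], [L → . g + F], [L' → . L] }

First, augment the grammar with L' → L
I₀ = CLOSURE({ [L' → . L] }):
  [L' → . L] has the dot before L: add [L → . + d], [L → . * F], [L → . g + F]
No further items can be added.

I₀ = { [L → . * F], [L → . + d], [L → . g + F], [L' → . L] }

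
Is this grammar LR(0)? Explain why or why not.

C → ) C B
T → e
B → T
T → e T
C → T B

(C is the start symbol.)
A grammar is LR(0) if no state in the canonical LR(0) collection has:
  - both a shift item (dot before a terminal) and a complete item (shift-reduce conflict), or
  - two or more complete items (reduce-reduce conflict; the accept item [C' → C .] counts as a complete item here).

Augment with C' → C and build the canonical LR(0) collection (I0 = CLOSURE({[C' → . C]}), then GOTO on every symbol after a dot until no new states appear). It has 10 states:
  I0: { [C → . ) C B], [C → . T B], [C' → . C], [T → . e T], [T → . e] }  — shift
  I1: { [C → ) . C B], [C → . ) C B], [C → . T B], [T → . e T], [T → . e] }  — shift
  I2: { [C' → C .] }  — accept
  I3: { [B → . T], [C → T . B], [T → . e T], [T → . e] }  — shift
  I4: { [T → . e T], [T → . e], [T → e . T], [T → e .] }  — shift, reduce
  I5: { [T → e T .] }  — reduce
  I6: { [C → T B .] }  — reduce
  I7: { [B → T .] }  — reduce
  I8: { [B → . T], [C → ) C . B], [T → . e T], [T → . e] }  — shift
  I9: { [C → ) C B .] }  — reduce

Conflict in state I4:
  Shift-reduce conflict between [T → e .] and [T → . e]
So the grammar is NOT LR(0).

Answer: No. Shift-reduce conflict between [T → e .] and [T → . e]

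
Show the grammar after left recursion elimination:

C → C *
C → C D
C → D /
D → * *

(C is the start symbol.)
C → D / C'
C' → * C'
C' → D C'
C' → ε
D → * *

C is directly left-recursive. The standard transformation for
  A → A α₁ | ... | A α_m | β₁ | ... | β_n
is
  A  → β₁ A' | ... | β_n A'
  A' → α₁ A' | ... | α_m A' | ε

C → D / becomes C → D / C'
C → C * becomes C' → * C'
C → C D becomes C' → D C'
Add C' → ε

Productions for other non-terminals are unchanged:
  D → * *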